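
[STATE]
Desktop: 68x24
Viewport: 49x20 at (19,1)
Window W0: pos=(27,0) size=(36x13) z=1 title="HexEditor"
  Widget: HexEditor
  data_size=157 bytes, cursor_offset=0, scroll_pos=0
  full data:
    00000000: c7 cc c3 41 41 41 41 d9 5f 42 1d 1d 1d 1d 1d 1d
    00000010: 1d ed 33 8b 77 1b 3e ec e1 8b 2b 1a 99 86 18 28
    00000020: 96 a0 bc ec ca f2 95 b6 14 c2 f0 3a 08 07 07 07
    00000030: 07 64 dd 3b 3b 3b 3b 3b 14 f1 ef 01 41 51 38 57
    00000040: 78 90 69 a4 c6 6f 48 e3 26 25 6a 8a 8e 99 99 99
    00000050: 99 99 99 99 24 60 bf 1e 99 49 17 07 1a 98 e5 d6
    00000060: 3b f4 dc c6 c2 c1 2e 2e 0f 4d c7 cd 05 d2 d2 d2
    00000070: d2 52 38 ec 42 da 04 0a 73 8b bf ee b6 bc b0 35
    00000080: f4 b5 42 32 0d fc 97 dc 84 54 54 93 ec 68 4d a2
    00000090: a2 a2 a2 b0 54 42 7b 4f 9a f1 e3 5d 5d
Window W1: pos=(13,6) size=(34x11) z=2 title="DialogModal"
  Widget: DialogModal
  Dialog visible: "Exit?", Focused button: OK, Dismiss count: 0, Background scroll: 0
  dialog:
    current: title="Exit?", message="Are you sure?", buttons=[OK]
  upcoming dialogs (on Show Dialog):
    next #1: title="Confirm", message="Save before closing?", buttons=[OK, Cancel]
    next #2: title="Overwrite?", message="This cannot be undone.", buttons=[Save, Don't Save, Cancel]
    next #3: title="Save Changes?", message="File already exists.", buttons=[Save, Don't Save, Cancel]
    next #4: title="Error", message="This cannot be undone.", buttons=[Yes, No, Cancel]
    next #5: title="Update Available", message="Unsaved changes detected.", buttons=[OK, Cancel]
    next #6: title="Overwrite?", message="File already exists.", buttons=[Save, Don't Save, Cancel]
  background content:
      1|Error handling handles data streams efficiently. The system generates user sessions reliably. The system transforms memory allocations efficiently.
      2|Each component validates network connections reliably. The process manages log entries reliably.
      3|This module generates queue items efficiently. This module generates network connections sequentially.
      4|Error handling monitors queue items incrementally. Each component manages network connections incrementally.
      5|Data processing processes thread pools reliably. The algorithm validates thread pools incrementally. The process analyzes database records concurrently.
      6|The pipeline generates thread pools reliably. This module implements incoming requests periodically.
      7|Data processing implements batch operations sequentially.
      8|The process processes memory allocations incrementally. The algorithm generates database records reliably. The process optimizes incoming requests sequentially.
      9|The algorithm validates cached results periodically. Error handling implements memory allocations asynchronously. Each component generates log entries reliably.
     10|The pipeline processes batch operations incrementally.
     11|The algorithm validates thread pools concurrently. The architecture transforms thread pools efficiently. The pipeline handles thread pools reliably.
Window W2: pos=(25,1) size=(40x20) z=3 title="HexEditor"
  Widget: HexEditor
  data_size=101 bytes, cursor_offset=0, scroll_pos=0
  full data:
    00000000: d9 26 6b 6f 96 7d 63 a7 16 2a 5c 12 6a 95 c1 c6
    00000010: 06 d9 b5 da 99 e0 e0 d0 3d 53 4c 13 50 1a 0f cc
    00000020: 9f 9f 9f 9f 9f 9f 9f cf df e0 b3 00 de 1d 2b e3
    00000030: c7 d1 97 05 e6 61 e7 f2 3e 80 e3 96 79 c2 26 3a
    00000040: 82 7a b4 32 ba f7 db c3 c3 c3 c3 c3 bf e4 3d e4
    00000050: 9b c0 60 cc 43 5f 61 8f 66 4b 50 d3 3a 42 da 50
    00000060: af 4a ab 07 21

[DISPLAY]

      ┏━━━━━━━━━━━━━━━━━━━━━━━━━━━━━━━━━━━━━━┓   
      ┃ HexEditor                            ┃   
      ┠──────────────────────────────────────┨   
      ┃00000000  D9 26 6b 6f 96 7d 63 a7  16 ┃   
      ┃00000010  06 d9 b5 da 99 e0 e0 d0  3d ┃   
━━━━━━┃00000020  9f 9f 9f 9f 9f 9f 9f cf  df ┃   
ogModa┃00000030  c7 d1 97 05 e6 61 e7 f2  3e ┃   
──────┃00000040  82 7a b4 32 ba f7 db c3  c3 ┃   
 handl┃00000050  9b c0 60 cc 43 5f 61 8f  66 ┃   
co┌───┃00000060  af 4a ab 07 21              ┃   
mo│   ┃                                      ┃   
 h│ Ar┃                                      ┃   
pr│   ┃                                      ┃   
ip└───┃                                      ┃   
proces┃                                      ┃   
━━━━━━┃                                      ┃   
      ┃                                      ┃   
      ┃                                      ┃   
      ┃                                      ┃   
      ┗━━━━━━━━━━━━━━━━━━━━━━━━━━━━━━━━━━━━━━┛   


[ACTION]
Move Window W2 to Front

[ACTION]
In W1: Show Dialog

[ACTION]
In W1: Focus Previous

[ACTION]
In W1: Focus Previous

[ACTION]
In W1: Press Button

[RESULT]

      ┏━━━━━━━━━━━━━━━━━━━━━━━━━━━━━━━━━━━━━━┓   
      ┃ HexEditor                            ┃   
      ┠──────────────────────────────────────┨   
      ┃00000000  D9 26 6b 6f 96 7d 63 a7  16 ┃   
      ┃00000010  06 d9 b5 da 99 e0 e0 d0  3d ┃   
━━━━━━┃00000020  9f 9f 9f 9f 9f 9f 9f cf  df ┃   
ogModa┃00000030  c7 d1 97 05 e6 61 e7 f2  3e ┃   
──────┃00000040  82 7a b4 32 ba f7 db c3  c3 ┃   
 handl┃00000050  9b c0 60 cc 43 5f 61 8f  66 ┃   
compon┃00000060  af 4a ab 07 21              ┃   
module┃                                      ┃   
 handl┃                                      ┃   
proces┃                                      ┃   
ipelin┃                                      ┃   
proces┃                                      ┃   
━━━━━━┃                                      ┃   
      ┃                                      ┃   
      ┃                                      ┃   
      ┃                                      ┃   
      ┗━━━━━━━━━━━━━━━━━━━━━━━━━━━━━━━━━━━━━━┛   


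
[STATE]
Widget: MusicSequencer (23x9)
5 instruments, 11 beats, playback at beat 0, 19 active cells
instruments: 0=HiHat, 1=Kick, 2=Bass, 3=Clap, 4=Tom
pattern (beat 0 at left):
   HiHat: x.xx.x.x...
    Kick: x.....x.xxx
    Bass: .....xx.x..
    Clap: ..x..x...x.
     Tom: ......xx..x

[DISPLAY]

      ▼1234567890      
 HiHat█·██·█·█···      
  Kick█·····█·███      
  Bass·····██·█··      
  Clap··█··█···█·      
   Tom······██··█      
                       
                       
                       


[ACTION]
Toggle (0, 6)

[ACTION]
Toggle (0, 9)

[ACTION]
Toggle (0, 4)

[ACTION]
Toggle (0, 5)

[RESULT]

      ▼1234567890      
 HiHat█·███·██·█·      
  Kick█·····█·███      
  Bass·····██·█··      
  Clap··█··█···█·      
   Tom······██··█      
                       
                       
                       


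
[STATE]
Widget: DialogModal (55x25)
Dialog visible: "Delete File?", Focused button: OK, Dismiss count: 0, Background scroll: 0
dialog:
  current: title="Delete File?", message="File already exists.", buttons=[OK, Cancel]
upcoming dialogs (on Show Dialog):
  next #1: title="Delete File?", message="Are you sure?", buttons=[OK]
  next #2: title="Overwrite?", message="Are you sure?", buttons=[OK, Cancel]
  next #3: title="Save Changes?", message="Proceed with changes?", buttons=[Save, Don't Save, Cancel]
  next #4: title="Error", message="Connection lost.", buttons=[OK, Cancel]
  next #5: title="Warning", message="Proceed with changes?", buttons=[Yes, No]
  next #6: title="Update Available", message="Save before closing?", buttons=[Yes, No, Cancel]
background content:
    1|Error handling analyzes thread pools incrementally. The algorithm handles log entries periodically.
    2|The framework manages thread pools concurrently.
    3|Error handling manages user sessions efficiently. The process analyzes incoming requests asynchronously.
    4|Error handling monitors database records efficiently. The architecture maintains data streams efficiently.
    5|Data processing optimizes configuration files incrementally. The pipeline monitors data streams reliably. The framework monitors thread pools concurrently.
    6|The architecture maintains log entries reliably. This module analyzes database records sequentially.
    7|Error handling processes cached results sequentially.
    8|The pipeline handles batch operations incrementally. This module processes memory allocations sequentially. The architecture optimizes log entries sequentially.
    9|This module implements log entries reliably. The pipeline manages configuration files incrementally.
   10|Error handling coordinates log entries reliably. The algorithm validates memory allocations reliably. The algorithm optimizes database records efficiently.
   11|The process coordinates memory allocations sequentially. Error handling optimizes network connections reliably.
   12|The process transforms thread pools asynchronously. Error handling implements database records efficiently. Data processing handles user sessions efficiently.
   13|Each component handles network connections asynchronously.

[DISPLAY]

Error handling analyzes thread pools incrementally. The
The framework manages thread pools concurrently.       
Error handling manages user sessions efficiently. The p
Error handling monitors database records efficiently. T
Data processing optimizes configuration files increment
The architecture maintains log entries reliably. This m
Error handling processes cached results sequentially.  
The pipeline handles batch operations incrementally. Th
This module implements log entries reliably. The pipeli
Error handling coordinates log entries reliably. The al
The process coo┌──────────────────────┐ons sequentially
The process tra│     Delete File?     │nchronously. Err
Each component │ File already exists. │ons asynchronous
               │    [OK]  Cancel      │                
               └──────────────────────┘                
                                                       
                                                       
                                                       
                                                       
                                                       
                                                       
                                                       
                                                       
                                                       
                                                       


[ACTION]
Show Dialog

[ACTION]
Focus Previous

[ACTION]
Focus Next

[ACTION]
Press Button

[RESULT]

Error handling analyzes thread pools incrementally. The
The framework manages thread pools concurrently.       
Error handling manages user sessions efficiently. The p
Error handling monitors database records efficiently. T
Data processing optimizes configuration files increment
The architecture maintains log entries reliably. This m
Error handling processes cached results sequentially.  
The pipeline handles batch operations incrementally. Th
This module implements log entries reliably. The pipeli
Error handling coordinates log entries reliably. The al
The process coordinates memory allocations sequentially
The process transforms thread pools asynchronously. Err
Each component handles network connections asynchronous
                                                       
                                                       
                                                       
                                                       
                                                       
                                                       
                                                       
                                                       
                                                       
                                                       
                                                       
                                                       


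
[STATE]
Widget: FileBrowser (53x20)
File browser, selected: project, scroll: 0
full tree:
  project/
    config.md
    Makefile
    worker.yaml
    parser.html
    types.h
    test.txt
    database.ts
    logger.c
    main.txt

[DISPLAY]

> [-] project/                                       
    config.md                                        
    Makefile                                         
    worker.yaml                                      
    parser.html                                      
    types.h                                          
    test.txt                                         
    database.ts                                      
    logger.c                                         
    main.txt                                         
                                                     
                                                     
                                                     
                                                     
                                                     
                                                     
                                                     
                                                     
                                                     
                                                     


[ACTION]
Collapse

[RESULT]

> [+] project/                                       
                                                     
                                                     
                                                     
                                                     
                                                     
                                                     
                                                     
                                                     
                                                     
                                                     
                                                     
                                                     
                                                     
                                                     
                                                     
                                                     
                                                     
                                                     
                                                     


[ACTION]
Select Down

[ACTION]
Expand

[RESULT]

> [-] project/                                       
    config.md                                        
    Makefile                                         
    worker.yaml                                      
    parser.html                                      
    types.h                                          
    test.txt                                         
    database.ts                                      
    logger.c                                         
    main.txt                                         
                                                     
                                                     
                                                     
                                                     
                                                     
                                                     
                                                     
                                                     
                                                     
                                                     


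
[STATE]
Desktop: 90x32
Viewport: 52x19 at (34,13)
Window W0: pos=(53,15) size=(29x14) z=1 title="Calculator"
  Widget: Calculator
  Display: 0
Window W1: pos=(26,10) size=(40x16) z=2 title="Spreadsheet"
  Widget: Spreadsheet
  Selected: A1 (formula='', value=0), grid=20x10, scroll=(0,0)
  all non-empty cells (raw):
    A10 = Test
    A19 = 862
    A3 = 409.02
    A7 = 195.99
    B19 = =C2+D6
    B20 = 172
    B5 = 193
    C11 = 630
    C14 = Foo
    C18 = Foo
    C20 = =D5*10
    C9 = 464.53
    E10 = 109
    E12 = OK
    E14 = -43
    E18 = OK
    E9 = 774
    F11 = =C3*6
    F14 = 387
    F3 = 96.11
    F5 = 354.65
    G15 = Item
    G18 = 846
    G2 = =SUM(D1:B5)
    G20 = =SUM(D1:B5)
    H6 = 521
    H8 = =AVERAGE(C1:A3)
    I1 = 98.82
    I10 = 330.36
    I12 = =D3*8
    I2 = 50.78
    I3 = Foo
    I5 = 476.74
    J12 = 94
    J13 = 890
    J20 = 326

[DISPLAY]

                               ┃                    
A       B       C       D      ┃                    
-------------------------------┃━━━━━━━━━━━━━━━┓    
  [0]       0       0       0  ┃               ┃    
    0       0       0       0  ┃───────────────┨    
09.02       0       0       0  ┃              0┃    
    0       0       0       0  ┃┬───┐          ┃    
    0     193       0       0  ┃│ ÷ │          ┃    
    0       0       0       0  ┃┼───┤          ┃    
95.99       0       0       0  ┃│ × │          ┃    
    0       0       0       0  ┃┼───┤          ┃    
    0       0  464.53       0  ┃│ - │          ┃    
━━━━━━━━━━━━━━━━━━━━━━━━━━━━━━━┛┼───┤          ┃    
                   ┃│ 0 │ . │ = │ + │          ┃    
                   ┃└───┴───┴───┴───┘          ┃    
                   ┗━━━━━━━━━━━━━━━━━━━━━━━━━━━┛    
                                                    
                                                    
                                                    


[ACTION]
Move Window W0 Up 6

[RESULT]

                               ┃┬───┐          ┃    
A       B       C       D      ┃│ ÷ │          ┃    
-------------------------------┃┼───┤          ┃    
  [0]       0       0       0  ┃│ × │          ┃    
    0       0       0       0  ┃┼───┤          ┃    
09.02       0       0       0  ┃│ - │          ┃    
    0       0       0       0  ┃┼───┤          ┃    
    0     193       0       0  ┃│ + │          ┃    
    0       0       0       0  ┃┴───┘          ┃    
95.99       0       0       0  ┃━━━━━━━━━━━━━━━┛    
    0       0       0       0  ┃                    
    0       0  464.53       0  ┃                    
━━━━━━━━━━━━━━━━━━━━━━━━━━━━━━━┛                    
                                                    
                                                    
                                                    
                                                    
                                                    
                                                    


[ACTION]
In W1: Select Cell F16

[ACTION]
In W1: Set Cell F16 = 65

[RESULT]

                               ┃┬───┐          ┃    
A       B       C       D      ┃│ ÷ │          ┃    
-------------------------------┃┼───┤          ┃    
    0       0       0       0  ┃│ × │          ┃    
    0       0       0       0  ┃┼───┤          ┃    
09.02       0       0       0  ┃│ - │          ┃    
    0       0       0       0  ┃┼───┤          ┃    
    0     193       0       0  ┃│ + │          ┃    
    0       0       0       0  ┃┴───┘          ┃    
95.99       0       0       0  ┃━━━━━━━━━━━━━━━┛    
    0       0       0       0  ┃                    
    0       0  464.53       0  ┃                    
━━━━━━━━━━━━━━━━━━━━━━━━━━━━━━━┛                    
                                                    
                                                    
                                                    
                                                    
                                                    
                                                    


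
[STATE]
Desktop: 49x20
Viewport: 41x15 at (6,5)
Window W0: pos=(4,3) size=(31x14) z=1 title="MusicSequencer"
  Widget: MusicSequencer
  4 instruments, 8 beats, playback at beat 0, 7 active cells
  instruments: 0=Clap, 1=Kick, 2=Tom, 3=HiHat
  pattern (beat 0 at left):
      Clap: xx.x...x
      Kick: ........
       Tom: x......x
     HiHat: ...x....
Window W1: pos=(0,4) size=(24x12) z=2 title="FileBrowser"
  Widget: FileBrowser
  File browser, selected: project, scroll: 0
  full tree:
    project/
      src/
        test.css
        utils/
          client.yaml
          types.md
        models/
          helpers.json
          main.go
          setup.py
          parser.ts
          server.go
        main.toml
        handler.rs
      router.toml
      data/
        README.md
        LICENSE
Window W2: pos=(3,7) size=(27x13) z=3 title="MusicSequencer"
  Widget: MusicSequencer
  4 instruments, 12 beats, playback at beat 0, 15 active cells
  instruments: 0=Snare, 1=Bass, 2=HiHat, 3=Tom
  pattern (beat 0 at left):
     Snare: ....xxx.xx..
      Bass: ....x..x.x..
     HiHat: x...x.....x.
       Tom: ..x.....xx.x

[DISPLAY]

Browser          ┃──────────┨            
─────────────────┨          ┃            
━━━━━━━━━━━━━━━━━━━━━━━┓    ┃            
usicSequencer          ┃    ┃            
───────────────────────┨    ┃            
    ▼12345678901       ┃    ┃            
nare····███·██··       ┃    ┃            
Bass····█··█·█··       ┃    ┃            
iHat█···█·····█·       ┃    ┃            
 Tom··█·····██·█       ┃    ┃            
                       ┃    ┃            
                       ┃━━━━┛            
                       ┃                 
                       ┃                 
━━━━━━━━━━━━━━━━━━━━━━━┛                 


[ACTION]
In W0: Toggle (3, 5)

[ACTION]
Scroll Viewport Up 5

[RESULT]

                                         
                                         
                                         
━━━━━━━━━━━━━━━━━━━━━━━━━━━━┓            
━━━━━━━━━━━━━━━━━┓          ┃            
Browser          ┃──────────┨            
─────────────────┨          ┃            
━━━━━━━━━━━━━━━━━━━━━━━┓    ┃            
usicSequencer          ┃    ┃            
───────────────────────┨    ┃            
    ▼12345678901       ┃    ┃            
nare····███·██··       ┃    ┃            
Bass····█··█·█··       ┃    ┃            
iHat█···█·····█·       ┃    ┃            
 Tom··█·····██·█       ┃    ┃            


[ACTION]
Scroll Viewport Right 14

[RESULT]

                                         
                                         
                                         
━━━━━━━━━━━━━━━━━━━━━━━━━━┓              
━━━━━━━━━━━━━━━┓          ┃              
owser          ┃──────────┨              
───────────────┨          ┃              
━━━━━━━━━━━━━━━━━━━━━┓    ┃              
icSequencer          ┃    ┃              
─────────────────────┨    ┃              
  ▼12345678901       ┃    ┃              
re····███·██··       ┃    ┃              
ss····█··█·█··       ┃    ┃              
at█···█·····█·       ┃    ┃              
om··█·····██·█       ┃    ┃              


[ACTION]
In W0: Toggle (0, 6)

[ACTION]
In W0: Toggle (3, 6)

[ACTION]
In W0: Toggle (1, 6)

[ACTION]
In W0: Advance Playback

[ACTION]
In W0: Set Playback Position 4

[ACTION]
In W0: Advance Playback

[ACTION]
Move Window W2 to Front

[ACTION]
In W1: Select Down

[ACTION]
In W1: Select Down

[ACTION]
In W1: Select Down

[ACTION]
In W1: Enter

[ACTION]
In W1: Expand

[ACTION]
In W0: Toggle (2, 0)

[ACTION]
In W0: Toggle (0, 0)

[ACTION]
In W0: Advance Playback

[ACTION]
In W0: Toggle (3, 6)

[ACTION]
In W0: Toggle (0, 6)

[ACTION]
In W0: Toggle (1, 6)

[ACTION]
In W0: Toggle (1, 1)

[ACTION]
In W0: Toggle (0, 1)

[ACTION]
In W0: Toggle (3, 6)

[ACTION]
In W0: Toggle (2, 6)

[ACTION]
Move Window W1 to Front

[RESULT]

                                         
                                         
                                         
━━━━━━━━━━━━━━━━━━━━━━━━━━┓              
━━━━━━━━━━━━━━━┓          ┃              
owser          ┃──────────┨              
───────────────┨          ┃              
roject/        ┃━━━━━┓    ┃              
 src/          ┃     ┃    ┃              
ter.toml       ┃─────┨    ┃              
 data/         ┃     ┃    ┃              
EADME.md       ┃     ┃    ┃              
ICENSE         ┃     ┃    ┃              
               ┃     ┃    ┃              
               ┃     ┃    ┃              


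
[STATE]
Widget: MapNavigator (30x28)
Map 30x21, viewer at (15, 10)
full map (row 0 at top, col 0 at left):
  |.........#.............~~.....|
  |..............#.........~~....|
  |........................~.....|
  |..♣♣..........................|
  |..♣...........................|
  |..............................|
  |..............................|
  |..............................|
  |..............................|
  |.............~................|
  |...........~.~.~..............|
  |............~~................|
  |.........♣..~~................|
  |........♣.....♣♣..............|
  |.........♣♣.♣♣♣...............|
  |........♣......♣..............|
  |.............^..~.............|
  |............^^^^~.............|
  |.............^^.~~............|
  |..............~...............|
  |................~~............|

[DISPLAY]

                              
                              
                              
                              
.........#.............~~.....
..............#.........~~....
........................~.....
..♣♣..........................
..♣...........................
..............................
..............................
..............................
..............................
.............~................
...........~.~.@..............
............~~................
.........♣..~~................
........♣.....♣♣..............
.........♣♣.♣♣♣...............
........♣......♣..............
.............^..~.............
............^^^^~.............
.............^^.~~............
..............~...............
................~~............
                              
                              
                              


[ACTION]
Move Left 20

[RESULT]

                              
                              
                              
                              
               .........#.....
               ..............#
               ...............
               ..♣♣...........
               ..♣............
               ...............
               ...............
               ...............
               ...............
               .............~.
               @..........~.~.
               ............~~.
               .........♣..~~.
               ........♣.....♣
               .........♣♣.♣♣♣
               ........♣......
               .............^.
               ............^^^
               .............^^
               ..............~
               ...............
                              
                              
                              


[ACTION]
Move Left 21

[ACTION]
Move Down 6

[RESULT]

               ...............
               ..♣♣...........
               ..♣............
               ...............
               ...............
               ...............
               ...............
               .............~.
               ...........~.~.
               ............~~.
               .........♣..~~.
               ........♣.....♣
               .........♣♣.♣♣♣
               ........♣......
               @............^.
               ............^^^
               .............^^
               ..............~
               ...............
                              
                              
                              
                              
                              
                              
                              
                              
                              


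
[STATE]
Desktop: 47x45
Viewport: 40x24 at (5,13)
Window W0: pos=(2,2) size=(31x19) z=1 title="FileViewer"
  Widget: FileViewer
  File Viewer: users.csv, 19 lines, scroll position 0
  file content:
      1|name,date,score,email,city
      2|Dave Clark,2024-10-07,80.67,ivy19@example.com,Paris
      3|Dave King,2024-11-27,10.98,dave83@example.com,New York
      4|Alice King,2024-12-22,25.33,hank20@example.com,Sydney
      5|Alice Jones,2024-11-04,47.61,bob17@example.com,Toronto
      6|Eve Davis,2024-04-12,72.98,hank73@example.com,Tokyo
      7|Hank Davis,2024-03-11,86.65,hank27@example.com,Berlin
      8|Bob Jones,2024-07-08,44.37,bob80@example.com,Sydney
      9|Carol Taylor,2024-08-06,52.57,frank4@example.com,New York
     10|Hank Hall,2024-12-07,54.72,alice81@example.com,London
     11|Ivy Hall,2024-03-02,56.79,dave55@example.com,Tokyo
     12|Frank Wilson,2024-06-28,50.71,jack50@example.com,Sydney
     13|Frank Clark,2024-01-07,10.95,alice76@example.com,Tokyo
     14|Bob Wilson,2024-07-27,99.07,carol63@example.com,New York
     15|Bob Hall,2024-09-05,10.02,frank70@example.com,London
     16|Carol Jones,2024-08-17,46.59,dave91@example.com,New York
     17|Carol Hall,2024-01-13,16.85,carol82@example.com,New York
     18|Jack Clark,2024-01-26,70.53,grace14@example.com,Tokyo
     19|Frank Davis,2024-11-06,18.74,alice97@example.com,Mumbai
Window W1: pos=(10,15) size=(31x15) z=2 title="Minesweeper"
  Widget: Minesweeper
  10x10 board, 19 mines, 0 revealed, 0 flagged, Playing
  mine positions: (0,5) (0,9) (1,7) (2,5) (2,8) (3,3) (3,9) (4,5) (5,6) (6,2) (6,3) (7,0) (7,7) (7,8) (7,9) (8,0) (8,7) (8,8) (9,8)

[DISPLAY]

rol Taylor,2024-08-06,52.5░┃            
nk Hall,2024-12-07,54.72,a░┃            
y Hal┏━━━━━━━━━━━━━━━━━━━━━━━━━━━━━┓    
ank W┃ Minesweeper                 ┃    
ank C┠─────────────────────────────┨    
b Wil┃■■■■■■■■■■                   ┃    
b Hal┃■■■■■■■■■■                   ┃    
━━━━━┃■■■■■■■■■■                   ┃    
     ┃■■■■■■■■■■                   ┃    
     ┃■■■■■■■■■■                   ┃    
     ┃■■■■■■■■■■                   ┃    
     ┃■■■■■■■■■■                   ┃    
     ┃■■■■■■■■■■                   ┃    
     ┃■■■■■■■■■■                   ┃    
     ┃■■■■■■■■■■                   ┃    
     ┃                             ┃    
     ┗━━━━━━━━━━━━━━━━━━━━━━━━━━━━━┛    
                                        
                                        
                                        
                                        
                                        
                                        
                                        


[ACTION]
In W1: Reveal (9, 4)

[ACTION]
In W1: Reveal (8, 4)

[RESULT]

rol Taylor,2024-08-06,52.5░┃            
nk Hall,2024-12-07,54.72,a░┃            
y Hal┏━━━━━━━━━━━━━━━━━━━━━━━━━━━━━┓    
ank W┃ Minesweeper                 ┃    
ank C┠─────────────────────────────┨    
b Wil┃■■■■■■■■■■                   ┃    
b Hal┃■■■■■■■■■■                   ┃    
━━━━━┃■■■■■■■■■■                   ┃    
     ┃■■■■■■■■■■                   ┃    
     ┃■■■■■■■■■■                   ┃    
     ┃■■■■■■■■■■                   ┃    
     ┃■■■■112■■■                   ┃    
     ┃■3221 2■■■                   ┃    
     ┃■2    2■■■                   ┃    
     ┃■1    1■■■                   ┃    
     ┃                             ┃    
     ┗━━━━━━━━━━━━━━━━━━━━━━━━━━━━━┛    
                                        
                                        
                                        
                                        
                                        
                                        
                                        


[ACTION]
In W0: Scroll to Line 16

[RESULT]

ank Clark,2024-01-07,10.95░┃            
b Wilson,2024-07-27,99.07,░┃            
b Hal┏━━━━━━━━━━━━━━━━━━━━━━━━━━━━━┓    
rol J┃ Minesweeper                 ┃    
rol H┠─────────────────────────────┨    
ck Cl┃■■■■■■■■■■                   ┃    
ank D┃■■■■■■■■■■                   ┃    
━━━━━┃■■■■■■■■■■                   ┃    
     ┃■■■■■■■■■■                   ┃    
     ┃■■■■■■■■■■                   ┃    
     ┃■■■■■■■■■■                   ┃    
     ┃■■■■112■■■                   ┃    
     ┃■3221 2■■■                   ┃    
     ┃■2    2■■■                   ┃    
     ┃■1    1■■■                   ┃    
     ┃                             ┃    
     ┗━━━━━━━━━━━━━━━━━━━━━━━━━━━━━┛    
                                        
                                        
                                        
                                        
                                        
                                        
                                        


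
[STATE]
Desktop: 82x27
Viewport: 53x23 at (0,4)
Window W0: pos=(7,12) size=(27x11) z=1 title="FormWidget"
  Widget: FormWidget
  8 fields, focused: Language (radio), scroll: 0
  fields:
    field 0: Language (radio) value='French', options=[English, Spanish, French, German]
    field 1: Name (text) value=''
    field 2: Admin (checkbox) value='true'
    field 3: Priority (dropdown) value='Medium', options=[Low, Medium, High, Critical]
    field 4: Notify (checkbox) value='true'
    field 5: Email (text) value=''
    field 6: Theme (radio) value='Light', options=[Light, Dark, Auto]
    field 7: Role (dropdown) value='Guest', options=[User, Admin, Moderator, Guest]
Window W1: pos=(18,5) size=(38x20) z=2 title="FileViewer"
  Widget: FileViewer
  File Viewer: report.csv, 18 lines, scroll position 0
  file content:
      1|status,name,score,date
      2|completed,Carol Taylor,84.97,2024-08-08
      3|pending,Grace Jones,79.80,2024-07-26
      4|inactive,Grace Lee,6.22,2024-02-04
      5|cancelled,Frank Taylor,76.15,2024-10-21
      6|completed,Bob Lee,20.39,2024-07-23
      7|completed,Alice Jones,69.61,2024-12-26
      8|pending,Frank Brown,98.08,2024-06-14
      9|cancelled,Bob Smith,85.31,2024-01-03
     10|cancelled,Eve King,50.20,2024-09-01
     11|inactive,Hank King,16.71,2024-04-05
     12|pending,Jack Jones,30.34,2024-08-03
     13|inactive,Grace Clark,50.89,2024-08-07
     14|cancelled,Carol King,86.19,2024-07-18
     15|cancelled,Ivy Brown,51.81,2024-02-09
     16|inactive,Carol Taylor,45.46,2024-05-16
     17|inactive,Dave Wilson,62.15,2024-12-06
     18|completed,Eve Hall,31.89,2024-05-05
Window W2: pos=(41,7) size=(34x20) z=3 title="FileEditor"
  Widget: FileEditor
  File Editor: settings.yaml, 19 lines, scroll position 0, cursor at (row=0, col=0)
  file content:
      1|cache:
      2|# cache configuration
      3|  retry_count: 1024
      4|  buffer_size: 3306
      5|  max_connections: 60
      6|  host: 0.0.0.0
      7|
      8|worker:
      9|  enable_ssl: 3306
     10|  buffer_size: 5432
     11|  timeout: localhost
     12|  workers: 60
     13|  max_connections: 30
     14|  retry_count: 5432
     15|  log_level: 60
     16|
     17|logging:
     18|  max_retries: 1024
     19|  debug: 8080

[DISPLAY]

                                                     
                  ┏━━━━━━━━━━━━━━━━━━━━━━━━━━━━━━━━━━
                  ┃ FileViewer                       
                  ┠──────────────────────┏━━━━━━━━━━━
                  ┃status,name,score,date┃ FileEditor
                  ┃completed,Carol Taylor┠───────────
                  ┃pending,Grace Jones,79┃█ache:     
                  ┃inactive,Grace Lee,6.2┃# cache con
       ┏━━━━━━━━━━┃cancelled,Frank Taylor┃  retry_cou
       ┃ FormWidge┃completed,Bob Lee,20.3┃  buffer_si
       ┠──────────┃completed,Alice Jones,┃  max_conne
       ┃> Language┃pending,Frank Brown,98┃  host: 0.0
       ┃  Name:   ┃cancelled,Bob Smith,85┃           
       ┃  Admin:  ┃cancelled,Eve King,50.┃worker:    
       ┃  Priority┃inactive,Hank King,16.┃  enable_ss
       ┃  Notify: ┃pending,Jack Jones,30.┃  buffer_si
       ┃  Email:  ┃inactive,Grace Clark,5┃  timeout: 
       ┃  Theme:  ┃cancelled,Carol King,8┃  workers: 
       ┗━━━━━━━━━━┃cancelled,Ivy Brown,51┃  max_conne
                  ┃inactive,Carol Taylor,┃  retry_cou
                  ┗━━━━━━━━━━━━━━━━━━━━━━┃  log_level
                                         ┃           
                                         ┗━━━━━━━━━━━


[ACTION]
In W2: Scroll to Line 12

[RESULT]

                                                     
                  ┏━━━━━━━━━━━━━━━━━━━━━━━━━━━━━━━━━━
                  ┃ FileViewer                       
                  ┠──────────────────────┏━━━━━━━━━━━
                  ┃status,name,score,date┃ FileEditor
                  ┃completed,Carol Taylor┠───────────
                  ┃pending,Grace Jones,79┃  buffer_si
                  ┃inactive,Grace Lee,6.2┃  max_conne
       ┏━━━━━━━━━━┃cancelled,Frank Taylor┃  host: 0.0
       ┃ FormWidge┃completed,Bob Lee,20.3┃           
       ┠──────────┃completed,Alice Jones,┃worker:    
       ┃> Language┃pending,Frank Brown,98┃  enable_ss
       ┃  Name:   ┃cancelled,Bob Smith,85┃  buffer_si
       ┃  Admin:  ┃cancelled,Eve King,50.┃  timeout: 
       ┃  Priority┃inactive,Hank King,16.┃  workers: 
       ┃  Notify: ┃pending,Jack Jones,30.┃  max_conne
       ┃  Email:  ┃inactive,Grace Clark,5┃  retry_cou
       ┃  Theme:  ┃cancelled,Carol King,8┃  log_level
       ┗━━━━━━━━━━┃cancelled,Ivy Brown,51┃           
                  ┃inactive,Carol Taylor,┃logging:   
                  ┗━━━━━━━━━━━━━━━━━━━━━━┃  max_retri
                                         ┃  debug: 80
                                         ┗━━━━━━━━━━━


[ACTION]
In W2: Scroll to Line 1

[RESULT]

                                                     
                  ┏━━━━━━━━━━━━━━━━━━━━━━━━━━━━━━━━━━
                  ┃ FileViewer                       
                  ┠──────────────────────┏━━━━━━━━━━━
                  ┃status,name,score,date┃ FileEditor
                  ┃completed,Carol Taylor┠───────────
                  ┃pending,Grace Jones,79┃█ache:     
                  ┃inactive,Grace Lee,6.2┃# cache con
       ┏━━━━━━━━━━┃cancelled,Frank Taylor┃  retry_cou
       ┃ FormWidge┃completed,Bob Lee,20.3┃  buffer_si
       ┠──────────┃completed,Alice Jones,┃  max_conne
       ┃> Language┃pending,Frank Brown,98┃  host: 0.0
       ┃  Name:   ┃cancelled,Bob Smith,85┃           
       ┃  Admin:  ┃cancelled,Eve King,50.┃worker:    
       ┃  Priority┃inactive,Hank King,16.┃  enable_ss
       ┃  Notify: ┃pending,Jack Jones,30.┃  buffer_si
       ┃  Email:  ┃inactive,Grace Clark,5┃  timeout: 
       ┃  Theme:  ┃cancelled,Carol King,8┃  workers: 
       ┗━━━━━━━━━━┃cancelled,Ivy Brown,51┃  max_conne
                  ┃inactive,Carol Taylor,┃  retry_cou
                  ┗━━━━━━━━━━━━━━━━━━━━━━┃  log_level
                                         ┃           
                                         ┗━━━━━━━━━━━
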